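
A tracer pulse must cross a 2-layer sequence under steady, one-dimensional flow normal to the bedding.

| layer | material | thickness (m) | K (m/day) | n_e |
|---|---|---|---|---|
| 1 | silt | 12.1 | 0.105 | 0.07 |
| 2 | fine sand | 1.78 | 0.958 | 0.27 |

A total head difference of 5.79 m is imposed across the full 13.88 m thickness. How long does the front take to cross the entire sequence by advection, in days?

With flow normal to the layers, continuity requires the same specific discharge q through every layer.
Σ(b_i/K_i) = 12.1/0.105 + 1.78/0.958 = 117.1 d.
q = Δh / Σ(b_i/K_i) = 5.79 / 117.1 = 0.04945 m/day.
In each layer the seepage velocity is v_i = q/n_i, so the layer transit time is t_i = b_i·n_i / q:
  layer 1 (silt): t_1 = 12.1 × 0.07 / 0.04945 = 17.13 d
  layer 2 (fine sand): t_2 = 1.78 × 0.27 / 0.04945 = 9.720 d
Total t = Σ t_i = 26.85 days.

26.8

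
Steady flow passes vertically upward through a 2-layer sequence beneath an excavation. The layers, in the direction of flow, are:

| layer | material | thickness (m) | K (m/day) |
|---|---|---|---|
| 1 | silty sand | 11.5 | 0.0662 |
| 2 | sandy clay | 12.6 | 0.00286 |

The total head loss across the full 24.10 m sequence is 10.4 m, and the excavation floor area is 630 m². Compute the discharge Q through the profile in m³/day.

Flow is perpendicular to layering, so the layers act in series and the equivalent K is the thickness-weighted harmonic mean.
Total thickness L = 11.5 + 12.6 = 24.10 m.
Σ(b_i/K_i) = 11.5/0.0662 + 12.6/0.00286 = 4579 d.
K_eq = L / Σ(b_i/K_i) = 24.10 / 4579 = 0.005263 m/day.
Q = K_eq · A · (Δh/L) = 0.005263 × 630 × (10.4/24.10) = 1.431 m³/day.

1.43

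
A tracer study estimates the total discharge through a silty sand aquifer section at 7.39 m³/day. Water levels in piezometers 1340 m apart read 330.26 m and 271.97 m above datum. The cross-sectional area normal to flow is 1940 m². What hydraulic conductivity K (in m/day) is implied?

0.0876

Hydraulic gradient i = (330.26 − 271.97) / 1340 = 58.29 / 1340 = 0.04350.
From Q = K·A·i, K = Q / (A·i) = 7.39 / (1940 × 0.04350) = 0.08757 m/day.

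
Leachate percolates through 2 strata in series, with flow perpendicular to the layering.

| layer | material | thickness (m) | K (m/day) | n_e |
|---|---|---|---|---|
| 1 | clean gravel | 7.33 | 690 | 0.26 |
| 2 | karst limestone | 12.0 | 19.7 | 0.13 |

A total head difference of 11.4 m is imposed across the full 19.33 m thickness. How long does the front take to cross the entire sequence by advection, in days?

0.188

With flow normal to the layers, continuity requires the same specific discharge q through every layer.
Σ(b_i/K_i) = 7.33/690 + 12.0/19.7 = 0.6198 d.
q = Δh / Σ(b_i/K_i) = 11.4 / 0.6198 = 18.39 m/day.
In each layer the seepage velocity is v_i = q/n_i, so the layer transit time is t_i = b_i·n_i / q:
  layer 1 (clean gravel): t_1 = 7.33 × 0.26 / 18.39 = 0.1036 d
  layer 2 (karst limestone): t_2 = 12.0 × 0.13 / 18.39 = 0.08481 d
Total t = Σ t_i = 0.1884 days.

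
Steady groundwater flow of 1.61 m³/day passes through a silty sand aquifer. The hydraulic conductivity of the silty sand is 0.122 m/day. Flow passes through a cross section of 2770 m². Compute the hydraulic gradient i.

0.00476

From Q = K·A·i, i = Q / (K·A) = 1.61 / (0.1220 × 2770) = 0.004764.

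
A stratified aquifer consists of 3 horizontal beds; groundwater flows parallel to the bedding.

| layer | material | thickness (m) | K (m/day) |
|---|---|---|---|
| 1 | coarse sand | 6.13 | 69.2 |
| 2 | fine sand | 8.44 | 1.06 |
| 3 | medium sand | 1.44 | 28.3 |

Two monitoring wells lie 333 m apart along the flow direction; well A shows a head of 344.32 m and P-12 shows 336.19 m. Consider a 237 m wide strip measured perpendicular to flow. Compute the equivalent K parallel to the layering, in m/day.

29.6

Flow is parallel to layering, so each bed carries its own Darcy discharge and the transmissivities add.
Σ(K_i·b_i) = 69.2×6.13 + 1.06×8.44 + 28.3×1.44 = 473.9 m²/day.
Total thickness b = 16.01 m, so K_eq = Σ(K_i·b_i)/b = 29.60 m/day.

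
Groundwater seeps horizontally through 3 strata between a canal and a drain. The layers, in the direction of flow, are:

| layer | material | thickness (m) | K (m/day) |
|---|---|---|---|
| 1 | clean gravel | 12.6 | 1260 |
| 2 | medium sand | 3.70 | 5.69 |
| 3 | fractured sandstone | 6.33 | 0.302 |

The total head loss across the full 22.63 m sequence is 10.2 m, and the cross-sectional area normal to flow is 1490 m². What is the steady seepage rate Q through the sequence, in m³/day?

Flow is perpendicular to layering, so the layers act in series and the equivalent K is the thickness-weighted harmonic mean.
Total thickness L = 12.6 + 3.70 + 6.33 = 22.63 m.
Σ(b_i/K_i) = 12.6/1260 + 3.70/5.69 + 6.33/0.302 = 21.62 d.
K_eq = L / Σ(b_i/K_i) = 22.63 / 21.62 = 1.047 m/day.
Q = K_eq · A · (Δh/L) = 1.047 × 1490 × (10.2/22.63) = 702.9 m³/day.

703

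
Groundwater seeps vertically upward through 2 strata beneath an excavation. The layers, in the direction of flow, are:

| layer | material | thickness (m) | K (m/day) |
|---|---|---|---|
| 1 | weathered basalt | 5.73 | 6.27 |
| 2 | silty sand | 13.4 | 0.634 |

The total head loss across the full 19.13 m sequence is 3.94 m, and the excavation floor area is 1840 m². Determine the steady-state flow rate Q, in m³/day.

Flow is perpendicular to layering, so the layers act in series and the equivalent K is the thickness-weighted harmonic mean.
Total thickness L = 5.73 + 13.4 = 19.13 m.
Σ(b_i/K_i) = 5.73/6.27 + 13.4/0.634 = 22.05 d.
K_eq = L / Σ(b_i/K_i) = 19.13 / 22.05 = 0.8676 m/day.
Q = K_eq · A · (Δh/L) = 0.8676 × 1840 × (3.94/19.13) = 328.8 m³/day.

329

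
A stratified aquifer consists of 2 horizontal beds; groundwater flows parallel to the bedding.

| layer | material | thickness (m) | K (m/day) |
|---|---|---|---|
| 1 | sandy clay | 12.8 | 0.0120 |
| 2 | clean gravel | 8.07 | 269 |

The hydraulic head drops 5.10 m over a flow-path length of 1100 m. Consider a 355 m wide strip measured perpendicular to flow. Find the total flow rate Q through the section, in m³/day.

3570

Flow is parallel to layering, so each bed carries its own Darcy discharge and the transmissivities add.
Σ(K_i·b_i) = 0.0120×12.8 + 269×8.07 = 2171 m²/day.
Hydraulic gradient i = Δh / L = 5.10 / 1100 = 0.004636.
Q = Σ(K_i·b_i) · W · i = 2171 × 355 × 0.004636 = 3573 m³/day.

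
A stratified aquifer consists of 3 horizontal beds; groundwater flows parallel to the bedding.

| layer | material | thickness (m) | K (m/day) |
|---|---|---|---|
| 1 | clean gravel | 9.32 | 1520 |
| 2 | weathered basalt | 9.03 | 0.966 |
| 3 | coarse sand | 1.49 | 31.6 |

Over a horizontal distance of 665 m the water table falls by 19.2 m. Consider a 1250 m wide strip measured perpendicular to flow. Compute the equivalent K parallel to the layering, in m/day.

717

Flow is parallel to layering, so each bed carries its own Darcy discharge and the transmissivities add.
Σ(K_i·b_i) = 1520×9.32 + 0.966×9.03 + 31.6×1.49 = 14222 m²/day.
Total thickness b = 19.84 m, so K_eq = Σ(K_i·b_i)/b = 716.8 m/day.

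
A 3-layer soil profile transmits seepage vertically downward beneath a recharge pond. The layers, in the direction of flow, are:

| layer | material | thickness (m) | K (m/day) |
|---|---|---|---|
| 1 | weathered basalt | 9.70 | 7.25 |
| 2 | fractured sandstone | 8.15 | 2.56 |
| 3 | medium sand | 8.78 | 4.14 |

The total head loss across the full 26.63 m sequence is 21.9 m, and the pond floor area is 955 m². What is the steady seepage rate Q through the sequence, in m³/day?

Flow is perpendicular to layering, so the layers act in series and the equivalent K is the thickness-weighted harmonic mean.
Total thickness L = 9.70 + 8.15 + 8.78 = 26.63 m.
Σ(b_i/K_i) = 9.70/7.25 + 8.15/2.56 + 8.78/4.14 = 6.642 d.
K_eq = L / Σ(b_i/K_i) = 26.63 / 6.642 = 4.009 m/day.
Q = K_eq · A · (Δh/L) = 4.009 × 955 × (21.9/26.63) = 3149 m³/day.

3150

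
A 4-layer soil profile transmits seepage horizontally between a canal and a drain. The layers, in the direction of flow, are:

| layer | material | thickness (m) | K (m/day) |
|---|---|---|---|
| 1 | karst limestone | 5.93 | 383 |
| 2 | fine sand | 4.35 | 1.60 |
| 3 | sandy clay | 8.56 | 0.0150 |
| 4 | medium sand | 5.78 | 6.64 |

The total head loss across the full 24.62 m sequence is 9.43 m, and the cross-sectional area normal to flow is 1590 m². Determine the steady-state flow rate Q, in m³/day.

26.1

Flow is perpendicular to layering, so the layers act in series and the equivalent K is the thickness-weighted harmonic mean.
Total thickness L = 5.93 + 4.35 + 8.56 + 5.78 = 24.62 m.
Σ(b_i/K_i) = 5.93/383 + 4.35/1.60 + 8.56/0.0150 + 5.78/6.64 = 574.3 d.
K_eq = L / Σ(b_i/K_i) = 24.62 / 574.3 = 0.04287 m/day.
Q = K_eq · A · (Δh/L) = 0.04287 × 1590 × (9.43/24.62) = 26.11 m³/day.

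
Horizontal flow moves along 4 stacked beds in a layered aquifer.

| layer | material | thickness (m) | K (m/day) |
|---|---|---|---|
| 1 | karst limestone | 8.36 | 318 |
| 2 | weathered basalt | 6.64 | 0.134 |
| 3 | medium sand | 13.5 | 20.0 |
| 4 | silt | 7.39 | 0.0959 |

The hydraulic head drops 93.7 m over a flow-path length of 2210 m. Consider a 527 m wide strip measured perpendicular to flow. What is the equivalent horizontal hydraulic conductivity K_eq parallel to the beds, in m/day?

81.6

Flow is parallel to layering, so each bed carries its own Darcy discharge and the transmissivities add.
Σ(K_i·b_i) = 318×8.36 + 0.134×6.64 + 20.0×13.5 + 0.0959×7.39 = 2930 m²/day.
Total thickness b = 35.89 m, so K_eq = Σ(K_i·b_i)/b = 81.64 m/day.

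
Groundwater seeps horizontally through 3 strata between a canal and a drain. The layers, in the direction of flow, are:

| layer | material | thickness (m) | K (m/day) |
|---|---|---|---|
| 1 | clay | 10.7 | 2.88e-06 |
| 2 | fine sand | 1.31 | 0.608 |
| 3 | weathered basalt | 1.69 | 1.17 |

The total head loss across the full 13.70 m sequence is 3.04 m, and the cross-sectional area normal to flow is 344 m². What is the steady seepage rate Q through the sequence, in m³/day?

0.000281

Flow is perpendicular to layering, so the layers act in series and the equivalent K is the thickness-weighted harmonic mean.
Total thickness L = 10.7 + 1.31 + 1.69 = 13.70 m.
Σ(b_i/K_i) = 10.7/2.88e-06 + 1.31/0.608 + 1.69/1.17 = 3.715e+06 d.
K_eq = L / Σ(b_i/K_i) = 13.70 / 3.715e+06 = 3.687e-06 m/day.
Q = K_eq · A · (Δh/L) = 3.687e-06 × 344 × (3.04/13.70) = 0.0002815 m³/day.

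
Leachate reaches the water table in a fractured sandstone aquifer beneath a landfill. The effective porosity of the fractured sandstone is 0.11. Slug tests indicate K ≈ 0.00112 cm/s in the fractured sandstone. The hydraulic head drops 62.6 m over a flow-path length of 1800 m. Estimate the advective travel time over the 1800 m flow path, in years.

16.1

Convert K: 0.00112 cm/s × 864 = 0.9677 m/day.
Hydraulic gradient i = Δh / L = 62.6 / 1800 = 0.03478.
Darcy flux q = K · i = 0.9677 × 0.03478 = 0.03365 m/day.
Seepage velocity v = q / n_e = 0.03365 / 0.11 = 0.3059 m/day.
Travel time t = L / v = 1800 / 0.3059 = 5883 days = 16.11 years.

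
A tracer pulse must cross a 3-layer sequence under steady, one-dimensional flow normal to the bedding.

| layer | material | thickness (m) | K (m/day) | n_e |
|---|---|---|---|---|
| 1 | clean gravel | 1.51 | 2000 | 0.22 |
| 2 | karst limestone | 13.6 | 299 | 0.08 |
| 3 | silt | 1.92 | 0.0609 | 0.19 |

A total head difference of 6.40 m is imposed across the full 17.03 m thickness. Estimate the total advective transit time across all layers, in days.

8.81

With flow normal to the layers, continuity requires the same specific discharge q through every layer.
Σ(b_i/K_i) = 1.51/2000 + 13.6/299 + 1.92/0.0609 = 31.57 d.
q = Δh / Σ(b_i/K_i) = 6.40 / 31.57 = 0.2027 m/day.
In each layer the seepage velocity is v_i = q/n_i, so the layer transit time is t_i = b_i·n_i / q:
  layer 1 (clean gravel): t_1 = 1.51 × 0.22 / 0.2027 = 1.639 d
  layer 2 (karst limestone): t_2 = 13.6 × 0.08 / 0.2027 = 5.367 d
  layer 3 (silt): t_3 = 1.92 × 0.19 / 0.2027 = 1.800 d
Total t = Σ t_i = 8.806 days.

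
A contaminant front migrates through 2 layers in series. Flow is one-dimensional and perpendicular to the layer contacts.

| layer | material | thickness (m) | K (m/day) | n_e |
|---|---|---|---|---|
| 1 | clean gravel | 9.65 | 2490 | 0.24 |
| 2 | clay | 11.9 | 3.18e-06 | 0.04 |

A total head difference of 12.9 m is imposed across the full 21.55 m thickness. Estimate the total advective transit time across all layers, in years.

2220

With flow normal to the layers, continuity requires the same specific discharge q through every layer.
Σ(b_i/K_i) = 9.65/2490 + 11.9/3.18e-06 = 3.742e+06 d.
q = Δh / Σ(b_i/K_i) = 12.9 / 3.742e+06 = 3.447e-06 m/day.
In each layer the seepage velocity is v_i = q/n_i, so the layer transit time is t_i = b_i·n_i / q:
  layer 1 (clean gravel): t_1 = 9.65 × 0.24 / 3.447e-06 = 6.718e+05 d
  layer 2 (clay): t_2 = 11.9 × 0.04 / 3.447e-06 = 1.381e+05 d
Total t = Σ t_i = 8.099e+05 days = 2217 years.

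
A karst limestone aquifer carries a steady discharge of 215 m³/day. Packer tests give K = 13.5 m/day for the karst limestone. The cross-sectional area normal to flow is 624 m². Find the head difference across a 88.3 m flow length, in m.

2.25

From Q = K·A·i, i = Q / (K·A) = 215 / (13.50 × 624.0) = 0.02552.
Head loss Δh = i · L = 0.02552 × 88.3 = 2.254 m.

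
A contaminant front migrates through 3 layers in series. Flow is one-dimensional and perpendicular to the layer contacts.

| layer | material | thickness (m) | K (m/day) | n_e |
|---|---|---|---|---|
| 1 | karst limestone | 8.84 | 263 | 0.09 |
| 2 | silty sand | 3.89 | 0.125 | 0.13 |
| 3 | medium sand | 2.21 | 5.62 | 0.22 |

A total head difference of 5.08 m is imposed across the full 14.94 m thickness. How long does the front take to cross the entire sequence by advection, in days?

11.1

With flow normal to the layers, continuity requires the same specific discharge q through every layer.
Σ(b_i/K_i) = 8.84/263 + 3.89/0.125 + 2.21/5.62 = 31.55 d.
q = Δh / Σ(b_i/K_i) = 5.08 / 31.55 = 0.1610 m/day.
In each layer the seepage velocity is v_i = q/n_i, so the layer transit time is t_i = b_i·n_i / q:
  layer 1 (karst limestone): t_1 = 8.84 × 0.09 / 0.1610 = 4.941 d
  layer 2 (silty sand): t_2 = 3.89 × 0.13 / 0.1610 = 3.140 d
  layer 3 (medium sand): t_3 = 2.21 × 0.22 / 0.1610 = 3.019 d
Total t = Σ t_i = 11.10 days.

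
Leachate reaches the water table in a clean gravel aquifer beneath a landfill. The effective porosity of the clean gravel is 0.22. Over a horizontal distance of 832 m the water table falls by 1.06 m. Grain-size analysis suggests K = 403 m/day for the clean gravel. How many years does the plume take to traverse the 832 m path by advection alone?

0.976

Hydraulic gradient i = Δh / L = 1.06 / 832 = 0.001274.
Darcy flux q = K · i = 403.0 × 0.001274 = 0.5134 m/day.
Seepage velocity v = q / n_e = 0.5134 / 0.22 = 2.334 m/day.
Travel time t = L / v = 832 / 2.334 = 356.5 days = 0.9760 years.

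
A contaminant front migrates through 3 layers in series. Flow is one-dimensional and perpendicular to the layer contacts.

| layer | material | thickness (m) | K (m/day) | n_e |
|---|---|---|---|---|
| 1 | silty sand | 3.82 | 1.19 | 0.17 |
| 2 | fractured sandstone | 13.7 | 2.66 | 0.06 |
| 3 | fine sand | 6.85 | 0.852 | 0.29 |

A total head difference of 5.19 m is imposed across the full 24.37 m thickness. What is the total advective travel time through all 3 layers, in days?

10.9

With flow normal to the layers, continuity requires the same specific discharge q through every layer.
Σ(b_i/K_i) = 3.82/1.19 + 13.7/2.66 + 6.85/0.852 = 16.40 d.
q = Δh / Σ(b_i/K_i) = 5.19 / 16.40 = 0.3165 m/day.
In each layer the seepage velocity is v_i = q/n_i, so the layer transit time is t_i = b_i·n_i / q:
  layer 1 (silty sand): t_1 = 3.82 × 0.17 / 0.3165 = 2.052 d
  layer 2 (fractured sandstone): t_2 = 13.7 × 0.06 / 0.3165 = 2.598 d
  layer 3 (fine sand): t_3 = 6.85 × 0.29 / 0.3165 = 6.277 d
Total t = Σ t_i = 10.93 days.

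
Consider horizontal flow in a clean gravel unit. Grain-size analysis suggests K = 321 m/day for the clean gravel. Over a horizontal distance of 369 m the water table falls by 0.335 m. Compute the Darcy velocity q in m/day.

0.291

Hydraulic gradient i = Δh / L = 0.335 / 369 = 0.0009079.
Specific discharge q = K · i = 321.0 × 0.0009079 = 0.2914 m/day.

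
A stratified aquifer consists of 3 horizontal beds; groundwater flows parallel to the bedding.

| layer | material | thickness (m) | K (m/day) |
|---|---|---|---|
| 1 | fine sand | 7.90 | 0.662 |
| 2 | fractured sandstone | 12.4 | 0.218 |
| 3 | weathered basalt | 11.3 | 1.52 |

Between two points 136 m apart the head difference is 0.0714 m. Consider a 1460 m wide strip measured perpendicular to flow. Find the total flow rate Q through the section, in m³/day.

19.2

Flow is parallel to layering, so each bed carries its own Darcy discharge and the transmissivities add.
Σ(K_i·b_i) = 0.662×7.90 + 0.218×12.4 + 1.52×11.3 = 25.11 m²/day.
Hydraulic gradient i = Δh / L = 0.0714 / 136 = 0.0005250.
Q = Σ(K_i·b_i) · W · i = 25.11 × 1460 × 0.0005250 = 19.25 m³/day.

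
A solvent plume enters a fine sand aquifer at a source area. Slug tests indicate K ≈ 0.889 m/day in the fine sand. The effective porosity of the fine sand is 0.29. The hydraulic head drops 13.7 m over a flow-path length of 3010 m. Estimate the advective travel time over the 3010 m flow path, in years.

591

Hydraulic gradient i = Δh / L = 13.7 / 3010 = 0.004551.
Darcy flux q = K · i = 0.8890 × 0.004551 = 0.004046 m/day.
Seepage velocity v = q / n_e = 0.004046 / 0.29 = 0.01395 m/day.
Travel time t = L / v = 3010 / 0.01395 = 2.157e+05 days = 590.6 years.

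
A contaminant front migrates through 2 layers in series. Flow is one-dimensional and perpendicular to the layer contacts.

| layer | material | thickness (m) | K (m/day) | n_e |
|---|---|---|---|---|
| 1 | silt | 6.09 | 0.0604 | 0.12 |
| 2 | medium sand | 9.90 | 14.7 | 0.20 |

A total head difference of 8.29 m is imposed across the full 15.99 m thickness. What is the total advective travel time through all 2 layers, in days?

33.2

With flow normal to the layers, continuity requires the same specific discharge q through every layer.
Σ(b_i/K_i) = 6.09/0.0604 + 9.90/14.7 = 101.5 d.
q = Δh / Σ(b_i/K_i) = 8.29 / 101.5 = 0.08167 m/day.
In each layer the seepage velocity is v_i = q/n_i, so the layer transit time is t_i = b_i·n_i / q:
  layer 1 (silt): t_1 = 6.09 × 0.12 / 0.08167 = 8.948 d
  layer 2 (medium sand): t_2 = 9.90 × 0.20 / 0.08167 = 24.24 d
Total t = Σ t_i = 33.19 days.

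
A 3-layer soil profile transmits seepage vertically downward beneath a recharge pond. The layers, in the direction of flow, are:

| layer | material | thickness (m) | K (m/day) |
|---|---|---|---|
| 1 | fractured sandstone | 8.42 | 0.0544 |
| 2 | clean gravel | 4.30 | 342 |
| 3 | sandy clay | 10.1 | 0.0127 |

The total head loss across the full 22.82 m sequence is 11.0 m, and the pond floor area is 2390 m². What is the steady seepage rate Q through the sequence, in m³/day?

Flow is perpendicular to layering, so the layers act in series and the equivalent K is the thickness-weighted harmonic mean.
Total thickness L = 8.42 + 4.30 + 10.1 = 22.82 m.
Σ(b_i/K_i) = 8.42/0.0544 + 4.30/342 + 10.1/0.0127 = 950.1 d.
K_eq = L / Σ(b_i/K_i) = 22.82 / 950.1 = 0.02402 m/day.
Q = K_eq · A · (Δh/L) = 0.02402 × 2390 × (11.0/22.82) = 27.67 m³/day.

27.7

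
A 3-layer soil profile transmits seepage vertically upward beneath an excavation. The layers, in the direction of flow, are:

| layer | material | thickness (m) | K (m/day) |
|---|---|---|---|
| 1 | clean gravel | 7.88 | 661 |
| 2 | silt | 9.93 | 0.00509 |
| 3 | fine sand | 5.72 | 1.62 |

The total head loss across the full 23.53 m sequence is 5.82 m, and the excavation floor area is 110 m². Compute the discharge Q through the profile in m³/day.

0.328

Flow is perpendicular to layering, so the layers act in series and the equivalent K is the thickness-weighted harmonic mean.
Total thickness L = 7.88 + 9.93 + 5.72 = 23.53 m.
Σ(b_i/K_i) = 7.88/661 + 9.93/0.00509 + 5.72/1.62 = 1954 d.
K_eq = L / Σ(b_i/K_i) = 23.53 / 1954 = 0.01204 m/day.
Q = K_eq · A · (Δh/L) = 0.01204 × 110 × (5.82/23.53) = 0.3276 m³/day.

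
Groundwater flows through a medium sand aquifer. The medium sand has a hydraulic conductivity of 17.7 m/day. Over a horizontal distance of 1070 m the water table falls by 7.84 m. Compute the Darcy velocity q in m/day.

Hydraulic gradient i = Δh / L = 7.84 / 1070 = 0.007327.
Specific discharge q = K · i = 17.70 × 0.007327 = 0.1297 m/day.

0.130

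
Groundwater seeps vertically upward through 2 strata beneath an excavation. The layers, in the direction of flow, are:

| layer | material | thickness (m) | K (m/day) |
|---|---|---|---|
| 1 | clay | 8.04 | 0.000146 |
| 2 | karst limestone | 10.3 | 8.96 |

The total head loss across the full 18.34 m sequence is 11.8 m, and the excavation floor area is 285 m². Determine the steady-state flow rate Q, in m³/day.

Flow is perpendicular to layering, so the layers act in series and the equivalent K is the thickness-weighted harmonic mean.
Total thickness L = 8.04 + 10.3 = 18.34 m.
Σ(b_i/K_i) = 8.04/0.000146 + 10.3/8.96 = 55070 d.
K_eq = L / Σ(b_i/K_i) = 18.34 / 55070 = 0.0003330 m/day.
Q = K_eq · A · (Δh/L) = 0.0003330 × 285 × (11.8/18.34) = 0.06107 m³/day.

0.0611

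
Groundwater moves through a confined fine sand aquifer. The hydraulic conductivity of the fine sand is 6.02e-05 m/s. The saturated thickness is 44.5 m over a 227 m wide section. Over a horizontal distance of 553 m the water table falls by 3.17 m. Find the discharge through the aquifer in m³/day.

Convert K: 6.02e-05 m/s × 86400 = 5.201 m/day.
Cross-sectional area A = 227 × 44.5 = 10102 m².
Hydraulic gradient i = Δh / L = 3.17 / 553 = 0.005732.
Darcy's law: Q = K · A · i = 5.201 × 10102 × 0.005732 = 301.2 m³/day.

301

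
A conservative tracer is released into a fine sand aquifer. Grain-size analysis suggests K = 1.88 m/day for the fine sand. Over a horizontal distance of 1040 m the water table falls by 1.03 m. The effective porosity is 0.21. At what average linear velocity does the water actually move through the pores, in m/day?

Hydraulic gradient i = Δh / L = 1.03 / 1040 = 0.0009904.
Darcy flux q = K · i = 1.880 × 0.0009904 = 0.001862 m/day.
Seepage velocity v = q / n_e = 0.001862 / 0.21 = 0.008866 m/day.

0.00887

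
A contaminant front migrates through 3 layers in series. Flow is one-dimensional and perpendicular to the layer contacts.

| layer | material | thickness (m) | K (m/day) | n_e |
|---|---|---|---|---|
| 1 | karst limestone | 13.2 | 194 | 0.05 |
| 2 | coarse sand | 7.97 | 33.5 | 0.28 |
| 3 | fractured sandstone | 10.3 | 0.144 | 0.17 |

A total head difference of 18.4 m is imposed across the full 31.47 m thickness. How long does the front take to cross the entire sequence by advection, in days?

18.1

With flow normal to the layers, continuity requires the same specific discharge q through every layer.
Σ(b_i/K_i) = 13.2/194 + 7.97/33.5 + 10.3/0.144 = 71.83 d.
q = Δh / Σ(b_i/K_i) = 18.4 / 71.83 = 0.2561 m/day.
In each layer the seepage velocity is v_i = q/n_i, so the layer transit time is t_i = b_i·n_i / q:
  layer 1 (karst limestone): t_1 = 13.2 × 0.05 / 0.2561 = 2.577 d
  layer 2 (coarse sand): t_2 = 7.97 × 0.28 / 0.2561 = 8.712 d
  layer 3 (fractured sandstone): t_3 = 10.3 × 0.17 / 0.2561 = 6.836 d
Total t = Σ t_i = 18.12 days.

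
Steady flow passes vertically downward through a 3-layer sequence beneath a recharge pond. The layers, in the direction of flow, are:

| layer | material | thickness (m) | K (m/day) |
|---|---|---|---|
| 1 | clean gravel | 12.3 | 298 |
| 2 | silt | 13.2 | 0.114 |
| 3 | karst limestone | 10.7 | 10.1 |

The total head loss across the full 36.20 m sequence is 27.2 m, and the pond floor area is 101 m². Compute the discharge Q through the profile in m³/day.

23.5

Flow is perpendicular to layering, so the layers act in series and the equivalent K is the thickness-weighted harmonic mean.
Total thickness L = 12.3 + 13.2 + 10.7 = 36.20 m.
Σ(b_i/K_i) = 12.3/298 + 13.2/0.114 + 10.7/10.1 = 116.9 d.
K_eq = L / Σ(b_i/K_i) = 36.20 / 116.9 = 0.3097 m/day.
Q = K_eq · A · (Δh/L) = 0.3097 × 101 × (27.2/36.20) = 23.50 m³/day.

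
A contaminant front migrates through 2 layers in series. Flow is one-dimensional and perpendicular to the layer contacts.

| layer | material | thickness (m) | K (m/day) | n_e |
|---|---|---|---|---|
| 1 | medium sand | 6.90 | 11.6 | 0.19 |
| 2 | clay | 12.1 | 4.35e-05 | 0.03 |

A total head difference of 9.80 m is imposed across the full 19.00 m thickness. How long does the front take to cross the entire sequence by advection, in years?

130

With flow normal to the layers, continuity requires the same specific discharge q through every layer.
Σ(b_i/K_i) = 6.90/11.6 + 12.1/4.35e-05 = 2.782e+05 d.
q = Δh / Σ(b_i/K_i) = 9.80 / 2.782e+05 = 3.523e-05 m/day.
In each layer the seepage velocity is v_i = q/n_i, so the layer transit time is t_i = b_i·n_i / q:
  layer 1 (medium sand): t_1 = 6.90 × 0.19 / 3.523e-05 = 37211 d
  layer 2 (clay): t_2 = 12.1 × 0.03 / 3.523e-05 = 10303 d
Total t = Σ t_i = 47515 days = 130.1 years.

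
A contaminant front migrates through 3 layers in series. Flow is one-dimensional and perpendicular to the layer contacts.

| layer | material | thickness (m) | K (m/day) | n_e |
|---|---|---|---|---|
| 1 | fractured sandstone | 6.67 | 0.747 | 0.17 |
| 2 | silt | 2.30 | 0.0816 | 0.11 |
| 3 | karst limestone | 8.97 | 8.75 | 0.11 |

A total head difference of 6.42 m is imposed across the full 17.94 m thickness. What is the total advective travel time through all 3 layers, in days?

With flow normal to the layers, continuity requires the same specific discharge q through every layer.
Σ(b_i/K_i) = 6.67/0.747 + 2.30/0.0816 + 8.97/8.75 = 38.14 d.
q = Δh / Σ(b_i/K_i) = 6.42 / 38.14 = 0.1683 m/day.
In each layer the seepage velocity is v_i = q/n_i, so the layer transit time is t_i = b_i·n_i / q:
  layer 1 (fractured sandstone): t_1 = 6.67 × 0.17 / 0.1683 = 6.736 d
  layer 2 (silt): t_2 = 2.30 × 0.11 / 0.1683 = 1.503 d
  layer 3 (karst limestone): t_3 = 8.97 × 0.11 / 0.1683 = 5.862 d
Total t = Σ t_i = 14.10 days.

14.1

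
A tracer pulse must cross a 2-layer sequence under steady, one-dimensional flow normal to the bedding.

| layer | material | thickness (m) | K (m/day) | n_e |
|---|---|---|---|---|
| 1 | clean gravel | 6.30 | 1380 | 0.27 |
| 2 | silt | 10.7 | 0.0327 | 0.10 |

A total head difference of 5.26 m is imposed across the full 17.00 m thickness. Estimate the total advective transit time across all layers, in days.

With flow normal to the layers, continuity requires the same specific discharge q through every layer.
Σ(b_i/K_i) = 6.30/1380 + 10.7/0.0327 = 327.2 d.
q = Δh / Σ(b_i/K_i) = 5.26 / 327.2 = 0.01607 m/day.
In each layer the seepage velocity is v_i = q/n_i, so the layer transit time is t_i = b_i·n_i / q:
  layer 1 (clean gravel): t_1 = 6.30 × 0.27 / 0.01607 = 105.8 d
  layer 2 (silt): t_2 = 10.7 × 0.10 / 0.01607 = 66.56 d
Total t = Σ t_i = 172.4 days.

172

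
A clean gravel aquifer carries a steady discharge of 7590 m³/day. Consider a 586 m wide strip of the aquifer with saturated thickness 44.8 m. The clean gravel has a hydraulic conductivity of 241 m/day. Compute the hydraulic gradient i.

0.00120

Cross-sectional area A = 586 × 44.8 = 26253 m².
From Q = K·A·i, i = Q / (K·A) = 7590 / (241.0 × 26253) = 0.001200.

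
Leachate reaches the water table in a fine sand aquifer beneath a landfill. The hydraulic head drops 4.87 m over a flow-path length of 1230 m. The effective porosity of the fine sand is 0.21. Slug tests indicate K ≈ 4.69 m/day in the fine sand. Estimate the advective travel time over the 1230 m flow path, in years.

38.1

Hydraulic gradient i = Δh / L = 4.87 / 1230 = 0.003959.
Darcy flux q = K · i = 4.690 × 0.003959 = 0.01857 m/day.
Seepage velocity v = q / n_e = 0.01857 / 0.21 = 0.08843 m/day.
Travel time t = L / v = 1230 / 0.08843 = 13910 days = 38.08 years.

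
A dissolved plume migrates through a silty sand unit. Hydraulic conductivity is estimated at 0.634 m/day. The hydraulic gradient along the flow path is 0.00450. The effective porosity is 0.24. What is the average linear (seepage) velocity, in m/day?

Hydraulic gradient i = 0.00450.
Darcy flux q = K · i = 0.6340 × 0.004500 = 0.002853 m/day.
Seepage velocity v = q / n_e = 0.002853 / 0.24 = 0.01189 m/day.

0.0119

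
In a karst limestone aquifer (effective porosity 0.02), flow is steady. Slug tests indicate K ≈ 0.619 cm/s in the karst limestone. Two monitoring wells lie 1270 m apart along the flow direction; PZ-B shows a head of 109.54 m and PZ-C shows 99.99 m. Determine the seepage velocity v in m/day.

201

Convert K: 0.619 cm/s × 864 = 534.8 m/day.
Hydraulic gradient i = (109.54 − 99.99) / 1270 = 9.55 / 1270 = 0.007520.
Darcy flux q = K · i = 534.8 × 0.007520 = 4.022 m/day.
Seepage velocity v = q / n_e = 4.022 / 0.02 = 201.1 m/day.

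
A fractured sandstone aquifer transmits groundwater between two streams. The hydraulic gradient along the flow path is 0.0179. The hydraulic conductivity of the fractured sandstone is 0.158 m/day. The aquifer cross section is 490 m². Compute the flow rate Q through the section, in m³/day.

1.39

Hydraulic gradient i = 0.0179.
Darcy's law: Q = K · A · i = 0.1580 × 490.0 × 0.01790 = 1.386 m³/day.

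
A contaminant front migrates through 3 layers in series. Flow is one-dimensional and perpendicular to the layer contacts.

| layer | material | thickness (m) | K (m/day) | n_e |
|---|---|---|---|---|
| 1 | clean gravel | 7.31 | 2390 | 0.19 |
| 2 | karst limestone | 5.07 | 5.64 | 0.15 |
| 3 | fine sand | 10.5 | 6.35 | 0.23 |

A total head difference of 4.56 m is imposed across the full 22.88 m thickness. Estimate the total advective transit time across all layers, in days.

With flow normal to the layers, continuity requires the same specific discharge q through every layer.
Σ(b_i/K_i) = 7.31/2390 + 5.07/5.64 + 10.5/6.35 = 2.556 d.
q = Δh / Σ(b_i/K_i) = 4.56 / 2.556 = 1.784 m/day.
In each layer the seepage velocity is v_i = q/n_i, so the layer transit time is t_i = b_i·n_i / q:
  layer 1 (clean gravel): t_1 = 7.31 × 0.19 / 1.784 = 0.7784 d
  layer 2 (karst limestone): t_2 = 5.07 × 0.15 / 1.784 = 0.4262 d
  layer 3 (fine sand): t_3 = 10.5 × 0.23 / 1.784 = 1.353 d
Total t = Σ t_i = 2.558 days.

2.56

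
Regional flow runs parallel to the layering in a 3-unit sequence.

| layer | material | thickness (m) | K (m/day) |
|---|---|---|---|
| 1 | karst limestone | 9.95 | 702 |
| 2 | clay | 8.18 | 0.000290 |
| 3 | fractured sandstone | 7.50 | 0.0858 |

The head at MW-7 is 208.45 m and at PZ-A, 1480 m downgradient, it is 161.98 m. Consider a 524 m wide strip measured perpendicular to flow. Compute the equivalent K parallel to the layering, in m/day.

Flow is parallel to layering, so each bed carries its own Darcy discharge and the transmissivities add.
Σ(K_i·b_i) = 702×9.95 + 0.000290×8.18 + 0.0858×7.50 = 6986 m²/day.
Total thickness b = 25.63 m, so K_eq = Σ(K_i·b_i)/b = 272.6 m/day.

273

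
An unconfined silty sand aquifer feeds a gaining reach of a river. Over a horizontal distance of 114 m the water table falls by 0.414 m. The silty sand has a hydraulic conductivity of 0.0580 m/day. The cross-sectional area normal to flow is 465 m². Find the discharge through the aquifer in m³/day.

0.0979

Hydraulic gradient i = Δh / L = 0.414 / 114 = 0.003632.
Darcy's law: Q = K · A · i = 0.05800 × 465.0 × 0.003632 = 0.09794 m³/day.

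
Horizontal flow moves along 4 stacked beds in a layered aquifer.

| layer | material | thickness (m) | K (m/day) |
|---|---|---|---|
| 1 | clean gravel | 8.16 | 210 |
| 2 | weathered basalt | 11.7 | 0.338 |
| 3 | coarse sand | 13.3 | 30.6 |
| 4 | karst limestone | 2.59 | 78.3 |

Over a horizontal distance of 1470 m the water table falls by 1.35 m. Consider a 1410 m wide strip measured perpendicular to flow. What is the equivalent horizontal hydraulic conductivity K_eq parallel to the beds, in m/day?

Flow is parallel to layering, so each bed carries its own Darcy discharge and the transmissivities add.
Σ(K_i·b_i) = 210×8.16 + 0.338×11.7 + 30.6×13.3 + 78.3×2.59 = 2327 m²/day.
Total thickness b = 35.75 m, so K_eq = Σ(K_i·b_i)/b = 65.10 m/day.

65.1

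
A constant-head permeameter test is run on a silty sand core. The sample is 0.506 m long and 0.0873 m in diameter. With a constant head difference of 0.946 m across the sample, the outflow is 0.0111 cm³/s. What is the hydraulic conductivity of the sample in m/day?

0.0857

Cross-sectional area A = π·(d/2)² = π × (0.0873/2)² = 0.005986 m².
Convert discharge: 0.0111 cm³/s = 1.110e-08 m³/s.
Darcy's law rearranged: K = Q·L / (A·Δh) = 1.110e-08 × 0.506 / (0.005986 × 0.946) = 9.919e-07 m/s = 0.08570 m/day.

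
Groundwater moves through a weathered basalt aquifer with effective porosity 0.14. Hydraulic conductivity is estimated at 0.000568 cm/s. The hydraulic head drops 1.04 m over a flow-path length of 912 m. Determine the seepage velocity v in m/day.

Convert K: 0.000568 cm/s × 864 = 0.4908 m/day.
Hydraulic gradient i = Δh / L = 1.04 / 912 = 0.001140.
Darcy flux q = K · i = 0.4908 × 0.001140 = 0.0005596 m/day.
Seepage velocity v = q / n_e = 0.0005596 / 0.14 = 0.003997 m/day.

0.00400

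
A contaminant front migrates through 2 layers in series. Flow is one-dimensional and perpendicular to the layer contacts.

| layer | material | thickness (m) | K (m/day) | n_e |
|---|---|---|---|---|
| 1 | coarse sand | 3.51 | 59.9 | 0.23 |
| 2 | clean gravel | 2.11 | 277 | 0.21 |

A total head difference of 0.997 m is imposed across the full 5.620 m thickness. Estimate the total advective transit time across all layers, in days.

With flow normal to the layers, continuity requires the same specific discharge q through every layer.
Σ(b_i/K_i) = 3.51/59.9 + 2.11/277 = 0.06621 d.
q = Δh / Σ(b_i/K_i) = 0.997 / 0.06621 = 15.06 m/day.
In each layer the seepage velocity is v_i = q/n_i, so the layer transit time is t_i = b_i·n_i / q:
  layer 1 (coarse sand): t_1 = 3.51 × 0.23 / 15.06 = 0.05362 d
  layer 2 (clean gravel): t_2 = 2.11 × 0.21 / 15.06 = 0.02943 d
Total t = Σ t_i = 0.08304 days.

0.0830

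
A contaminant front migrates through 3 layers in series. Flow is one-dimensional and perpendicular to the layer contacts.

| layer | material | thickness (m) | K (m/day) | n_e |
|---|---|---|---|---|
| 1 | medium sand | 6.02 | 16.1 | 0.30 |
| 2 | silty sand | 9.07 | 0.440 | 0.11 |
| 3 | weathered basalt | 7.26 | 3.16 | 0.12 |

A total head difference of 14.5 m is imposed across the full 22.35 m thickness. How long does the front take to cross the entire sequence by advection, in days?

5.90

With flow normal to the layers, continuity requires the same specific discharge q through every layer.
Σ(b_i/K_i) = 6.02/16.1 + 9.07/0.440 + 7.26/3.16 = 23.29 d.
q = Δh / Σ(b_i/K_i) = 14.5 / 23.29 = 0.6227 m/day.
In each layer the seepage velocity is v_i = q/n_i, so the layer transit time is t_i = b_i·n_i / q:
  layer 1 (medium sand): t_1 = 6.02 × 0.30 / 0.6227 = 2.900 d
  layer 2 (silty sand): t_2 = 9.07 × 0.11 / 0.6227 = 1.602 d
  layer 3 (weathered basalt): t_3 = 7.26 × 0.12 / 0.6227 = 1.399 d
Total t = Σ t_i = 5.901 days.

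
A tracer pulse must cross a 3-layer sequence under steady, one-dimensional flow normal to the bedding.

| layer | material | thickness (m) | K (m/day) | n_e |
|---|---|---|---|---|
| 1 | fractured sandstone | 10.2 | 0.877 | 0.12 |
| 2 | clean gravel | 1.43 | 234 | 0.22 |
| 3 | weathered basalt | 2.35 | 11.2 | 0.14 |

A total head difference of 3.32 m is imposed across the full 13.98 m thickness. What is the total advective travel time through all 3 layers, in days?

With flow normal to the layers, continuity requires the same specific discharge q through every layer.
Σ(b_i/K_i) = 10.2/0.877 + 1.43/234 + 2.35/11.2 = 11.85 d.
q = Δh / Σ(b_i/K_i) = 3.32 / 11.85 = 0.2803 m/day.
In each layer the seepage velocity is v_i = q/n_i, so the layer transit time is t_i = b_i·n_i / q:
  layer 1 (fractured sandstone): t_1 = 10.2 × 0.12 / 0.2803 = 4.368 d
  layer 2 (clean gravel): t_2 = 1.43 × 0.22 / 0.2803 = 1.123 d
  layer 3 (weathered basalt): t_3 = 2.35 × 0.14 / 0.2803 = 1.174 d
Total t = Σ t_i = 6.664 days.

6.66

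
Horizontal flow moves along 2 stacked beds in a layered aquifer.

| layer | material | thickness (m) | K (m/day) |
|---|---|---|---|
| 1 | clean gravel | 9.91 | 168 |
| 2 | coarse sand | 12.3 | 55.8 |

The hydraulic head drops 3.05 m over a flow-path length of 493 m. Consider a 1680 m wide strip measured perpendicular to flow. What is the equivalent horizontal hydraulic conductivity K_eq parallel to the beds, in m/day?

106

Flow is parallel to layering, so each bed carries its own Darcy discharge and the transmissivities add.
Σ(K_i·b_i) = 168×9.91 + 55.8×12.3 = 2351 m²/day.
Total thickness b = 22.21 m, so K_eq = Σ(K_i·b_i)/b = 105.9 m/day.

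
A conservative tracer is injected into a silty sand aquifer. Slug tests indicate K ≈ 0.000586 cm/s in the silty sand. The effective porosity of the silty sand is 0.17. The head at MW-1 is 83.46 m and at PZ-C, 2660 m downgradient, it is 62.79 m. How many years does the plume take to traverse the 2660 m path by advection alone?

Convert K: 0.000586 cm/s × 864 = 0.5063 m/day.
Hydraulic gradient i = (83.46 − 62.79) / 2660 = 20.67 / 2660 = 0.007771.
Darcy flux q = K · i = 0.5063 × 0.007771 = 0.003934 m/day.
Seepage velocity v = q / n_e = 0.003934 / 0.17 = 0.02314 m/day.
Travel time t = L / v = 2660 / 0.02314 = 1.149e+05 days = 314.7 years.

315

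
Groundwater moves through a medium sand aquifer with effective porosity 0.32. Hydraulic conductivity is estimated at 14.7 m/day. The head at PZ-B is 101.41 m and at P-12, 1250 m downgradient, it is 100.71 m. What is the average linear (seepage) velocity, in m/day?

0.0257

Hydraulic gradient i = (101.41 − 100.71) / 1250 = 0.7 / 1250 = 0.0005600.
Darcy flux q = K · i = 14.70 × 0.0005600 = 0.008232 m/day.
Seepage velocity v = q / n_e = 0.008232 / 0.32 = 0.02572 m/day.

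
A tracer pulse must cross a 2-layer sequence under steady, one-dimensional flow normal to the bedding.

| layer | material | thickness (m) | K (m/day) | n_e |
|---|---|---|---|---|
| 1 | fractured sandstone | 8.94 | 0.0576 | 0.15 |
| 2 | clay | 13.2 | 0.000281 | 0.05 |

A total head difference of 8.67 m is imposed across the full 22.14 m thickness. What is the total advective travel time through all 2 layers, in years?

With flow normal to the layers, continuity requires the same specific discharge q through every layer.
Σ(b_i/K_i) = 8.94/0.0576 + 13.2/0.000281 = 47130 d.
q = Δh / Σ(b_i/K_i) = 8.67 / 47130 = 0.0001840 m/day.
In each layer the seepage velocity is v_i = q/n_i, so the layer transit time is t_i = b_i·n_i / q:
  layer 1 (fractured sandstone): t_1 = 8.94 × 0.15 / 0.0001840 = 7290 d
  layer 2 (clay): t_2 = 13.2 × 0.05 / 0.0001840 = 3588 d
Total t = Σ t_i = 10877 days = 29.78 years.

29.8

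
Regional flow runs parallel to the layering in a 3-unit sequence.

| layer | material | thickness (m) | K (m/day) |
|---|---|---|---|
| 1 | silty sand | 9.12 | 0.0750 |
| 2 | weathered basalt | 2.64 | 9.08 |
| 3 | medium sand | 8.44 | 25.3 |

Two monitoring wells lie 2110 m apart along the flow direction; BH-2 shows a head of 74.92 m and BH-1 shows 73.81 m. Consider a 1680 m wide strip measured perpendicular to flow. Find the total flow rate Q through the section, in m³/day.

Flow is parallel to layering, so each bed carries its own Darcy discharge and the transmissivities add.
Σ(K_i·b_i) = 0.0750×9.12 + 9.08×2.64 + 25.3×8.44 = 238.2 m²/day.
Hydraulic gradient i = (74.92 − 73.81) / 2110 = 1.11 / 2110 = 0.0005261.
Q = Σ(K_i·b_i) · W · i = 238.2 × 1680 × 0.0005261 = 210.5 m³/day.

211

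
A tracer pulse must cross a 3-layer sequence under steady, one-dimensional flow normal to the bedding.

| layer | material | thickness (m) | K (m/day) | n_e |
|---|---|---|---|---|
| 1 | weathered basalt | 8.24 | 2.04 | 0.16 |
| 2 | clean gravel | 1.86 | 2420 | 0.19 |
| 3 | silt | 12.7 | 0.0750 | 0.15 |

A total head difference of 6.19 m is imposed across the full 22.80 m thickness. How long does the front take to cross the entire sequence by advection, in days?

With flow normal to the layers, continuity requires the same specific discharge q through every layer.
Σ(b_i/K_i) = 8.24/2.04 + 1.86/2420 + 12.7/0.0750 = 173.4 d.
q = Δh / Σ(b_i/K_i) = 6.19 / 173.4 = 0.03570 m/day.
In each layer the seepage velocity is v_i = q/n_i, so the layer transit time is t_i = b_i·n_i / q:
  layer 1 (weathered basalt): t_1 = 8.24 × 0.16 / 0.03570 = 36.93 d
  layer 2 (clean gravel): t_2 = 1.86 × 0.19 / 0.03570 = 9.898 d
  layer 3 (silt): t_3 = 12.7 × 0.15 / 0.03570 = 53.36 d
Total t = Σ t_i = 100.2 days.

100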